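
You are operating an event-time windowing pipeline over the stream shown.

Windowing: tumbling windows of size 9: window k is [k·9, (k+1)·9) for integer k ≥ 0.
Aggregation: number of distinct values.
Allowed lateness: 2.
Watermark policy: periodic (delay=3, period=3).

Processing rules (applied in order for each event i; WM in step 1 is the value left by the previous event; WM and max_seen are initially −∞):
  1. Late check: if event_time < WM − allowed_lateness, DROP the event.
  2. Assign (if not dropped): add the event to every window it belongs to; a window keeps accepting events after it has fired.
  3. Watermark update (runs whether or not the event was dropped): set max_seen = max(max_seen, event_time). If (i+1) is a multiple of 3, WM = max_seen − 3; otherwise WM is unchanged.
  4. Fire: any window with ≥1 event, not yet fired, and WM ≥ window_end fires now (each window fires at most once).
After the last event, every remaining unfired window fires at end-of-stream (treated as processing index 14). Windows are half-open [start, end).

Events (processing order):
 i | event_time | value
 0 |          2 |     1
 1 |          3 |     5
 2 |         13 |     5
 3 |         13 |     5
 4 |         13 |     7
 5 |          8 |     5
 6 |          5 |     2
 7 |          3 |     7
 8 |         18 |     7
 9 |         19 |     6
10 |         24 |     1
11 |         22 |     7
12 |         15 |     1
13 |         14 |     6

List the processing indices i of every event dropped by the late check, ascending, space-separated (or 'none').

6 7 12 13

i=0 t=2 v=1: → [0,9); WM=−∞
i=1 t=3 v=5: → [0,9); WM=−∞
i=2 t=13 v=5: → [9,18); WM=10; [0,9) fires=2
i=3 t=13 v=5: → [9,18); WM=10
i=4 t=13 v=7: → [9,18); WM=10
i=5 t=8 v=5: → [0,9); WM=10
i=6 t=5 v=2: DROP (t<10-2); WM=10
i=7 t=3 v=7: DROP (t<10-2); WM=10
i=8 t=18 v=7: → [18,27); WM=15
i=9 t=19 v=6: → [18,27); WM=15
i=10 t=24 v=1: → [18,27); WM=15
i=11 t=22 v=7: → [18,27); WM=21; [9,18) fires=2
i=12 t=15 v=1: DROP (t<21-2); WM=21
i=13 t=14 v=6: DROP (t<21-2); WM=21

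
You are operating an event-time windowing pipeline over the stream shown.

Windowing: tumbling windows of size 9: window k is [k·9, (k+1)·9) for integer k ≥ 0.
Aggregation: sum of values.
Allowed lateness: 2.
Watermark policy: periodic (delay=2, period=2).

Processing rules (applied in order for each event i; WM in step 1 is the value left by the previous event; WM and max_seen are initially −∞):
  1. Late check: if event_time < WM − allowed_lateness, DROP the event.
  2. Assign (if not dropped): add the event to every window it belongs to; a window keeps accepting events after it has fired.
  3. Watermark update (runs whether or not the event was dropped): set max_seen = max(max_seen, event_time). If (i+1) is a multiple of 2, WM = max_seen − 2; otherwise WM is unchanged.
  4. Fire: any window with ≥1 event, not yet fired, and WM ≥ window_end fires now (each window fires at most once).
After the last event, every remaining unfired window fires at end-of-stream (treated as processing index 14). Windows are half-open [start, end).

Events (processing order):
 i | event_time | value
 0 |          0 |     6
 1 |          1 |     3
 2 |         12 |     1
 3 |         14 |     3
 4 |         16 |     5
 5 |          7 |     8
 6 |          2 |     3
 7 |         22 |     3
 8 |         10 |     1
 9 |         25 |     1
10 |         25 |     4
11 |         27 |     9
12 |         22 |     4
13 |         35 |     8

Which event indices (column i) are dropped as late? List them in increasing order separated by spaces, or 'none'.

5 6 8 12

i=0 t=0 v=6: → [0,9); WM=−∞
i=1 t=1 v=3: → [0,9); WM=-1
i=2 t=12 v=1: → [9,18); WM=-1
i=3 t=14 v=3: → [9,18); WM=12; [0,9) fires=9
i=4 t=16 v=5: → [9,18); WM=12
i=5 t=7 v=8: DROP (t<12-2); WM=14
i=6 t=2 v=3: DROP (t<14-2); WM=14
i=7 t=22 v=3: → [18,27); WM=20; [9,18) fires=9
i=8 t=10 v=1: DROP (t<20-2); WM=20
i=9 t=25 v=1: → [18,27); WM=23
i=10 t=25 v=4: → [18,27); WM=23
i=11 t=27 v=9: → [27,36); WM=25
i=12 t=22 v=4: DROP (t<25-2); WM=25
i=13 t=35 v=8: → [27,36); WM=33; [18,27) fires=8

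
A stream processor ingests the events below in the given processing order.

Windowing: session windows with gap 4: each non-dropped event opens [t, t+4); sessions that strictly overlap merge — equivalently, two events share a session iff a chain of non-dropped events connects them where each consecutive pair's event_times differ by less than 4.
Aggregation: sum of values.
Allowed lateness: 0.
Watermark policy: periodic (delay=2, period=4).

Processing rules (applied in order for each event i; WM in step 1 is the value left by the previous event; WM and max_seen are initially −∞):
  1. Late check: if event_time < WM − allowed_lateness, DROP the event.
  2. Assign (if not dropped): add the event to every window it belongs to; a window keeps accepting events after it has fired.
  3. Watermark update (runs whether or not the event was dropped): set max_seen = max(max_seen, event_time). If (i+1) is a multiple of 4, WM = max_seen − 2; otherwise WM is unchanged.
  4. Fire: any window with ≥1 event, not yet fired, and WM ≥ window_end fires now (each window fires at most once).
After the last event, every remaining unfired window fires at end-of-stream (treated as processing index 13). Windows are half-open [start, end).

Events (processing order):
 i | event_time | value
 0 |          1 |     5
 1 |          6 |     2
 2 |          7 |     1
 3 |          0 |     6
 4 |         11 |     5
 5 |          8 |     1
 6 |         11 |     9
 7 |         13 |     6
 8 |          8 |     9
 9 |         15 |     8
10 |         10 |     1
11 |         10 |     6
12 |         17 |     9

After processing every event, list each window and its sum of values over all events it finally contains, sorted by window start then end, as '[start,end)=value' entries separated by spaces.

i=0 t=1 v=5: → [1,5); WM=−∞
i=1 t=6 v=2: → [6,10); WM=−∞
i=2 t=7 v=1: → [6,11); WM=−∞
i=3 t=0 v=6: → [0,5); WM=5
i=4 t=11 v=5: → [11,15); WM=5
i=5 t=8 v=1: → [6,15); WM=5
i=6 t=11 v=9: → [6,15); WM=5
i=7 t=13 v=6: → [6,17); WM=11
i=8 t=8 v=9: DROP (t<11-0); WM=11
i=9 t=15 v=8: → [6,19); WM=11
i=10 t=10 v=1: DROP (t<11-0); WM=11
i=11 t=10 v=6: DROP (t<11-0); WM=13
i=12 t=17 v=9: → [6,21); WM=13

[0,5)=11 [6,21)=41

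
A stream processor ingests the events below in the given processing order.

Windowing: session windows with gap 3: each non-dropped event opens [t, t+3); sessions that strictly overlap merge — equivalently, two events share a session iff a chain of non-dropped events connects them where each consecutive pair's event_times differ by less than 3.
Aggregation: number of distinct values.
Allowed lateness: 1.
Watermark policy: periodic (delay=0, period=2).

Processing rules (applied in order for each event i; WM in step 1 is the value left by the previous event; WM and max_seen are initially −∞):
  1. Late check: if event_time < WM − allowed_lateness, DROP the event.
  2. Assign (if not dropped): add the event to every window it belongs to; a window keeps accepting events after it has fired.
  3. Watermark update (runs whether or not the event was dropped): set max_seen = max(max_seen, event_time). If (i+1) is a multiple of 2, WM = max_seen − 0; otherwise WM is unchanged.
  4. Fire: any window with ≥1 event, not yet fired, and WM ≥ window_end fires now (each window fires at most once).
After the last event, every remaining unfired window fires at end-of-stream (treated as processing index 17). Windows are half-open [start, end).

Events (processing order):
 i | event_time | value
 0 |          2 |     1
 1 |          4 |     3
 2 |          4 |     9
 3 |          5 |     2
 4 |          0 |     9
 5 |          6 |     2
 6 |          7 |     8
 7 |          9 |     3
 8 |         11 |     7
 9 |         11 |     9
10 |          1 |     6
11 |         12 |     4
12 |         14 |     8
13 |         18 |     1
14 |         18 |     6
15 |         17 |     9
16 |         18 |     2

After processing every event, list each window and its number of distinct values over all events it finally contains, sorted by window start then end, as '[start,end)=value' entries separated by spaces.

[2,17)=7 [17,21)=4

i=0 t=2 v=1: → [2,5); WM=−∞
i=1 t=4 v=3: → [2,7); WM=4
i=2 t=4 v=9: → [2,7); WM=4
i=3 t=5 v=2: → [2,8); WM=5
i=4 t=0 v=9: DROP (t<5-1); WM=5
i=5 t=6 v=2: → [2,9); WM=6
i=6 t=7 v=8: → [2,10); WM=6
i=7 t=9 v=3: → [2,12); WM=9
i=8 t=11 v=7: → [2,14); WM=9
i=9 t=11 v=9: → [2,14); WM=11
i=10 t=1 v=6: DROP (t<11-1); WM=11
i=11 t=12 v=4: → [2,15); WM=12
i=12 t=14 v=8: → [2,17); WM=12
i=13 t=18 v=1: → [18,21); WM=18
i=14 t=18 v=6: → [18,21); WM=18
i=15 t=17 v=9: → [17,21); WM=18
i=16 t=18 v=2: → [17,21); WM=18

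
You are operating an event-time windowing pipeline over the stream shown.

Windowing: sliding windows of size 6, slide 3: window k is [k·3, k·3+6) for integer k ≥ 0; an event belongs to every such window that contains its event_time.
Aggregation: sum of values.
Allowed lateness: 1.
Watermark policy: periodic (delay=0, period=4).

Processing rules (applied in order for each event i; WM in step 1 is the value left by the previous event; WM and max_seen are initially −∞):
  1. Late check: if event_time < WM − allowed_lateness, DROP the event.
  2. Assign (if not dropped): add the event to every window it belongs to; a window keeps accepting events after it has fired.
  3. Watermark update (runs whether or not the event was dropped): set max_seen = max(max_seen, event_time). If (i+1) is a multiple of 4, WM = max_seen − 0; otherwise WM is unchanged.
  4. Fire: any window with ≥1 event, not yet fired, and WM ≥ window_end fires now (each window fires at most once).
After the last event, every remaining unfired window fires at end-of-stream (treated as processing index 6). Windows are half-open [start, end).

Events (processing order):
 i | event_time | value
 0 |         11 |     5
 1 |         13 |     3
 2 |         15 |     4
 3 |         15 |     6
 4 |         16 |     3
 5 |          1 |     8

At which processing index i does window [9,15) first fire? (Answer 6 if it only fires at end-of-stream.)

i=0 t=11 v=5: → [9,15),[6,12); WM=−∞
i=1 t=13 v=3: → [12,18),[9,15); WM=−∞
i=2 t=15 v=4: → [15,21),[12,18); WM=−∞
i=3 t=15 v=6: → [15,21),[12,18); WM=15; [6,12) fires=5 [9,15) fires=8
i=4 t=16 v=3: → [15,21),[12,18); WM=15
i=5 t=1 v=8: DROP (t<15-1); WM=15

3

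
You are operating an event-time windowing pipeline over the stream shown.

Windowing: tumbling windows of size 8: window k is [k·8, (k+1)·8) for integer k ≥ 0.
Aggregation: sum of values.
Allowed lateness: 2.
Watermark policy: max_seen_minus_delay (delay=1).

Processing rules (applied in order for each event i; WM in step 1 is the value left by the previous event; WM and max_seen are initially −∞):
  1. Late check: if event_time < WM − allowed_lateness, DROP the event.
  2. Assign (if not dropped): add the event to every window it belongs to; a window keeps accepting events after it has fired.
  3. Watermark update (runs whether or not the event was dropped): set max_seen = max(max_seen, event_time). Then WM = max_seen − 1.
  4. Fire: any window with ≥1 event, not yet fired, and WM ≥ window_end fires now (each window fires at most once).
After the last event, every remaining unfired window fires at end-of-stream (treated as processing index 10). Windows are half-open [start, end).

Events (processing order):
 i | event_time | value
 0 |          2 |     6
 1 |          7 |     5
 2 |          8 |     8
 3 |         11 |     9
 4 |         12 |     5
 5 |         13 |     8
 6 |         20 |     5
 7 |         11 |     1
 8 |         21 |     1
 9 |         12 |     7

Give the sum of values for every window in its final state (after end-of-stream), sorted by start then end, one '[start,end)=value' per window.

i=0 t=2 v=6: → [0,8); WM=1
i=1 t=7 v=5: → [0,8); WM=6
i=2 t=8 v=8: → [8,16); WM=7
i=3 t=11 v=9: → [8,16); WM=10; [0,8) fires=11
i=4 t=12 v=5: → [8,16); WM=11
i=5 t=13 v=8: → [8,16); WM=12
i=6 t=20 v=5: → [16,24); WM=19; [8,16) fires=30
i=7 t=11 v=1: DROP (t<19-2); WM=19
i=8 t=21 v=1: → [16,24); WM=20
i=9 t=12 v=7: DROP (t<20-2); WM=20

[0,8)=11 [8,16)=30 [16,24)=6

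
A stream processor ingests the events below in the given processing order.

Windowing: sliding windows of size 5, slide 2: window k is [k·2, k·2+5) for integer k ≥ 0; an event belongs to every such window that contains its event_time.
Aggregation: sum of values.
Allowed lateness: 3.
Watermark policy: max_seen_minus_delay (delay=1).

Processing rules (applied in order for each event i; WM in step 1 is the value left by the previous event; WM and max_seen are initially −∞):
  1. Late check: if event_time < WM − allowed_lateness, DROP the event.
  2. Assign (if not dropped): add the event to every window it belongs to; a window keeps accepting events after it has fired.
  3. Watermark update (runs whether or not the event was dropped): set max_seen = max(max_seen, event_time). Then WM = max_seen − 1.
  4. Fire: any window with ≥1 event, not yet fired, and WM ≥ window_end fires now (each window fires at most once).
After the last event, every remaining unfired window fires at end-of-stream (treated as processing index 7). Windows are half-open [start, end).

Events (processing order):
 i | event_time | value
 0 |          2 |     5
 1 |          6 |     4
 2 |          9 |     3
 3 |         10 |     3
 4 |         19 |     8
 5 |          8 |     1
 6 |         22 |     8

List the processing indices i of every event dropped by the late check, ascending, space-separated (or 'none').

i=0 t=2 v=5: → [2,7),[0,5); WM=1
i=1 t=6 v=4: → [6,11),[4,9),[2,7); WM=5; [0,5) fires=5
i=2 t=9 v=3: → [8,13),[6,11); WM=8; [2,7) fires=9
i=3 t=10 v=3: → [10,15),[8,13),[6,11); WM=9; [4,9) fires=4
i=4 t=19 v=8: → [18,23),[16,21); WM=18; [6,11) fires=10 [8,13) fires=6 [10,15) fires=3
i=5 t=8 v=1: DROP (t<18-3); WM=18
i=6 t=22 v=8: → [22,27),[20,25),[18,23); WM=21; [16,21) fires=8

5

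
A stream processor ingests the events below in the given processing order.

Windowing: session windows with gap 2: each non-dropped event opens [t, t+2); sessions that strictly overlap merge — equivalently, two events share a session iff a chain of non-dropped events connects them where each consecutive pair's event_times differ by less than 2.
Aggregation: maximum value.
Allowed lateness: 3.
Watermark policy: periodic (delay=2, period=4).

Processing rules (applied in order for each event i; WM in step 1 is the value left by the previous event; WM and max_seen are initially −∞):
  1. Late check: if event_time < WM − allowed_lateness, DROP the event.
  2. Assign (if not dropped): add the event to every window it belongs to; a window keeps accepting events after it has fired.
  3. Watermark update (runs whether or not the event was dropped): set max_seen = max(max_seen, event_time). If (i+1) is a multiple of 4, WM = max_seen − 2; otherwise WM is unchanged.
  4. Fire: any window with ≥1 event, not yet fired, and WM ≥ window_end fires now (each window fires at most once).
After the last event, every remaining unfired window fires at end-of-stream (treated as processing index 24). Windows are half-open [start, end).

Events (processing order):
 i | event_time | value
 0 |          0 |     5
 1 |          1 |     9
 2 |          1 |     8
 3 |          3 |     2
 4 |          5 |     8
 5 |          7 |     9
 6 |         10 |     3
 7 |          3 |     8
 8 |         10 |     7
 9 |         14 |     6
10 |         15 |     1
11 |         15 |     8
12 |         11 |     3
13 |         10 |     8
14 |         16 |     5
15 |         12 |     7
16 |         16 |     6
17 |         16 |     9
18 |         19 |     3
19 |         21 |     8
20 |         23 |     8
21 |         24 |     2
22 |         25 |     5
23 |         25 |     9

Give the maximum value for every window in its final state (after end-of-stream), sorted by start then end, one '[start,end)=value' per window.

[0,3)=9 [3,5)=8 [5,7)=8 [7,9)=9 [10,14)=8 [14,18)=9 [19,21)=3 [21,23)=8 [23,27)=9

i=0 t=0 v=5: → [0,2); WM=−∞
i=1 t=1 v=9: → [0,3); WM=−∞
i=2 t=1 v=8: → [0,3); WM=−∞
i=3 t=3 v=2: → [3,5); WM=1
i=4 t=5 v=8: → [5,7); WM=1
i=5 t=7 v=9: → [7,9); WM=1
i=6 t=10 v=3: → [10,12); WM=1
i=7 t=3 v=8: → [3,5); WM=8
i=8 t=10 v=7: → [10,12); WM=8
i=9 t=14 v=6: → [14,16); WM=8
i=10 t=15 v=1: → [14,17); WM=8
i=11 t=15 v=8: → [14,17); WM=13
i=12 t=11 v=3: → [10,13); WM=13
i=13 t=10 v=8: → [10,13); WM=13
i=14 t=16 v=5: → [14,18); WM=13
i=15 t=12 v=7: → [10,14); WM=14
i=16 t=16 v=6: → [14,18); WM=14
i=17 t=16 v=9: → [14,18); WM=14
i=18 t=19 v=3: → [19,21); WM=14
i=19 t=21 v=8: → [21,23); WM=19
i=20 t=23 v=8: → [23,25); WM=19
i=21 t=24 v=2: → [23,26); WM=19
i=22 t=25 v=5: → [23,27); WM=19
i=23 t=25 v=9: → [23,27); WM=23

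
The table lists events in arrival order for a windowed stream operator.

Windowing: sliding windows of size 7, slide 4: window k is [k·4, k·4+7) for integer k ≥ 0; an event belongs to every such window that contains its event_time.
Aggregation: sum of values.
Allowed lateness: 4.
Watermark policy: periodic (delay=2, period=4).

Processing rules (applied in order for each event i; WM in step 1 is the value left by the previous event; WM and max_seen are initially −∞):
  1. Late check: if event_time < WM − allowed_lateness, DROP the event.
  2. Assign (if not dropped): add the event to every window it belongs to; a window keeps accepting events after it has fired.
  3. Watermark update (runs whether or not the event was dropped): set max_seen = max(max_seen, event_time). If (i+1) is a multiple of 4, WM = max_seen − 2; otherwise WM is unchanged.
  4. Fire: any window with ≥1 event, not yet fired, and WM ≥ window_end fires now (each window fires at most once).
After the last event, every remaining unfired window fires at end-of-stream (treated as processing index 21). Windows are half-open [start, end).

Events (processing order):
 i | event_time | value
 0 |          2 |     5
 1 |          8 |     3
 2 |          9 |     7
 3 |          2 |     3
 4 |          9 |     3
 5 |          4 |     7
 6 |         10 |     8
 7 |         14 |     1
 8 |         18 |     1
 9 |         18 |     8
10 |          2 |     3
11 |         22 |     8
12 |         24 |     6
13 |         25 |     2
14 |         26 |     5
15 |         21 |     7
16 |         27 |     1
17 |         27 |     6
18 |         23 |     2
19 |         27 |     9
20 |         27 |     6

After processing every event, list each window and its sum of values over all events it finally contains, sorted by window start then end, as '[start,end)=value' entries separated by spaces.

[0,7)=15 [4,11)=28 [8,15)=22 [12,19)=10 [16,23)=24 [20,27)=30 [24,31)=35

i=0 t=2 v=5: → [0,7); WM=−∞
i=1 t=8 v=3: → [8,15),[4,11); WM=−∞
i=2 t=9 v=7: → [8,15),[4,11); WM=−∞
i=3 t=2 v=3: → [0,7); WM=7; [0,7) fires=8
i=4 t=9 v=3: → [8,15),[4,11); WM=7
i=5 t=4 v=7: → [4,11),[0,7); WM=7
i=6 t=10 v=8: → [8,15),[4,11); WM=7
i=7 t=14 v=1: → [12,19),[8,15); WM=12; [4,11) fires=28
i=8 t=18 v=1: → [16,23),[12,19); WM=12
i=9 t=18 v=8: → [16,23),[12,19); WM=12
i=10 t=2 v=3: DROP (t<12-4); WM=12
i=11 t=22 v=8: → [20,27),[16,23); WM=20; [8,15) fires=22 [12,19) fires=10
i=12 t=24 v=6: → [24,31),[20,27); WM=20
i=13 t=25 v=2: → [24,31),[20,27); WM=20
i=14 t=26 v=5: → [24,31),[20,27); WM=20
i=15 t=21 v=7: → [20,27),[16,23); WM=24; [16,23) fires=24
i=16 t=27 v=1: → [24,31); WM=24
i=17 t=27 v=6: → [24,31); WM=24
i=18 t=23 v=2: → [20,27); WM=24
i=19 t=27 v=9: → [24,31); WM=25
i=20 t=27 v=6: → [24,31); WM=25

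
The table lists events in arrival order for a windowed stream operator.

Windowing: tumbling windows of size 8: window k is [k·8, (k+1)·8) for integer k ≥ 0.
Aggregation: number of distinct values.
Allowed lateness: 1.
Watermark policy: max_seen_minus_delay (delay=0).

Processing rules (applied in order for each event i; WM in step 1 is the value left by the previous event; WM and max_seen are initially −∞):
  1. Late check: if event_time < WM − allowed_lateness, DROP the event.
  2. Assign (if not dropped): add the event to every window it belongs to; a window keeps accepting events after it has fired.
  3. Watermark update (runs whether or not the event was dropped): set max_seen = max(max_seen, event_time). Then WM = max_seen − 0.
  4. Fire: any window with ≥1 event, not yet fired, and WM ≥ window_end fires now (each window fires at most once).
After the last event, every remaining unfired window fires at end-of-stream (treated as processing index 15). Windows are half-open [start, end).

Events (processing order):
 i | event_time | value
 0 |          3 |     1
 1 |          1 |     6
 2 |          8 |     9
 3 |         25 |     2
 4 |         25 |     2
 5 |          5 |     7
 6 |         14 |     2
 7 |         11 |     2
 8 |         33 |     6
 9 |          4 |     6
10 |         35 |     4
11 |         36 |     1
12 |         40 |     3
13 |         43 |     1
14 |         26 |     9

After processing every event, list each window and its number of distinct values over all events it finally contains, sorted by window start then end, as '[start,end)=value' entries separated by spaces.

i=0 t=3 v=1: → [0,8); WM=3
i=1 t=1 v=6: DROP (t<3-1); WM=3
i=2 t=8 v=9: → [8,16); WM=8; [0,8) fires=1
i=3 t=25 v=2: → [24,32); WM=25; [8,16) fires=1
i=4 t=25 v=2: → [24,32); WM=25
i=5 t=5 v=7: DROP (t<25-1); WM=25
i=6 t=14 v=2: DROP (t<25-1); WM=25
i=7 t=11 v=2: DROP (t<25-1); WM=25
i=8 t=33 v=6: → [32,40); WM=33; [24,32) fires=1
i=9 t=4 v=6: DROP (t<33-1); WM=33
i=10 t=35 v=4: → [32,40); WM=35
i=11 t=36 v=1: → [32,40); WM=36
i=12 t=40 v=3: → [40,48); WM=40; [32,40) fires=3
i=13 t=43 v=1: → [40,48); WM=43
i=14 t=26 v=9: DROP (t<43-1); WM=43

[0,8)=1 [8,16)=1 [24,32)=1 [32,40)=3 [40,48)=2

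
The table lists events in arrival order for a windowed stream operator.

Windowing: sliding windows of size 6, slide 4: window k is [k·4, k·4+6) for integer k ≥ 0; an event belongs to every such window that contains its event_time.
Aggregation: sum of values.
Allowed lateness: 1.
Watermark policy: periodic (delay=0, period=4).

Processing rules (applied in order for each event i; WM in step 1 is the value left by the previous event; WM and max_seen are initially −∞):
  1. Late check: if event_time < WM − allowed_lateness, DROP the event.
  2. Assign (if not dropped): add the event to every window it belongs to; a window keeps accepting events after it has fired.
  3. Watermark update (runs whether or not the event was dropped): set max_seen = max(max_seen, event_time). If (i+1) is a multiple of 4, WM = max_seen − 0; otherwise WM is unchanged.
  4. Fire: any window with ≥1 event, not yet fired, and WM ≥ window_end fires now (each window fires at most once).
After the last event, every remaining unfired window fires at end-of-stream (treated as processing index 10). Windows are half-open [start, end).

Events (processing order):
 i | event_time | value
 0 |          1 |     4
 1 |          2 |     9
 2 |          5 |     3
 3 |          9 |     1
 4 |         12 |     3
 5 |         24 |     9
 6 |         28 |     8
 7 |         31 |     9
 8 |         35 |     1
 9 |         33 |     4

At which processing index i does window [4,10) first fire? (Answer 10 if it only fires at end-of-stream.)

7

i=0 t=1 v=4: → [0,6); WM=−∞
i=1 t=2 v=9: → [0,6); WM=−∞
i=2 t=5 v=3: → [4,10),[0,6); WM=−∞
i=3 t=9 v=1: → [8,14),[4,10); WM=9; [0,6) fires=16
i=4 t=12 v=3: → [12,18),[8,14); WM=9
i=5 t=24 v=9: → [24,30),[20,26); WM=9
i=6 t=28 v=8: → [28,34),[24,30); WM=9
i=7 t=31 v=9: → [28,34); WM=31; [4,10) fires=4 [8,14) fires=4 [12,18) fires=3 [20,26) fires=9 [24,30) fires=17
i=8 t=35 v=1: → [32,38); WM=31
i=9 t=33 v=4: → [32,38),[28,34); WM=31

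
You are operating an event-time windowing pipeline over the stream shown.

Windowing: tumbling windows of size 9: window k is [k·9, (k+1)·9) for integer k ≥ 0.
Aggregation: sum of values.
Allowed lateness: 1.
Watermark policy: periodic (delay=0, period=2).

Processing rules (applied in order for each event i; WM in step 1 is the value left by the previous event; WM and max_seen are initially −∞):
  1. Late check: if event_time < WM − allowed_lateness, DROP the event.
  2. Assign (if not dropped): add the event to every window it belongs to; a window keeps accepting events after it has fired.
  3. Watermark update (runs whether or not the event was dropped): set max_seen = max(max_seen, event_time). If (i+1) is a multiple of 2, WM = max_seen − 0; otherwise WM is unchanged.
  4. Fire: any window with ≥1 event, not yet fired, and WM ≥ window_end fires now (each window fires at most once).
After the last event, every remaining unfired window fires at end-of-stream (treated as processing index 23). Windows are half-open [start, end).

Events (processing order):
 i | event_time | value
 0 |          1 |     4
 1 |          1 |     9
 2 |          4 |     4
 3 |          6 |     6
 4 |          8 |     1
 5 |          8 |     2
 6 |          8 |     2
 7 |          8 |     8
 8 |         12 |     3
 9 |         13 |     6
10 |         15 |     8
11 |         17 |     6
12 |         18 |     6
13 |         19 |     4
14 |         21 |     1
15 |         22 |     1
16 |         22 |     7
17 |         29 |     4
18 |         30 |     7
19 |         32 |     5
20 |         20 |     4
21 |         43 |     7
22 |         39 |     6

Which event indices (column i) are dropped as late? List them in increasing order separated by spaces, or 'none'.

i=0 t=1 v=4: → [0,9); WM=−∞
i=1 t=1 v=9: → [0,9); WM=1
i=2 t=4 v=4: → [0,9); WM=1
i=3 t=6 v=6: → [0,9); WM=6
i=4 t=8 v=1: → [0,9); WM=6
i=5 t=8 v=2: → [0,9); WM=8
i=6 t=8 v=2: → [0,9); WM=8
i=7 t=8 v=8: → [0,9); WM=8
i=8 t=12 v=3: → [9,18); WM=8
i=9 t=13 v=6: → [9,18); WM=13; [0,9) fires=36
i=10 t=15 v=8: → [9,18); WM=13
i=11 t=17 v=6: → [9,18); WM=17
i=12 t=18 v=6: → [18,27); WM=17
i=13 t=19 v=4: → [18,27); WM=19; [9,18) fires=23
i=14 t=21 v=1: → [18,27); WM=19
i=15 t=22 v=1: → [18,27); WM=22
i=16 t=22 v=7: → [18,27); WM=22
i=17 t=29 v=4: → [27,36); WM=29; [18,27) fires=19
i=18 t=30 v=7: → [27,36); WM=29
i=19 t=32 v=5: → [27,36); WM=32
i=20 t=20 v=4: DROP (t<32-1); WM=32
i=21 t=43 v=7: → [36,45); WM=43; [27,36) fires=16
i=22 t=39 v=6: DROP (t<43-1); WM=43

20 22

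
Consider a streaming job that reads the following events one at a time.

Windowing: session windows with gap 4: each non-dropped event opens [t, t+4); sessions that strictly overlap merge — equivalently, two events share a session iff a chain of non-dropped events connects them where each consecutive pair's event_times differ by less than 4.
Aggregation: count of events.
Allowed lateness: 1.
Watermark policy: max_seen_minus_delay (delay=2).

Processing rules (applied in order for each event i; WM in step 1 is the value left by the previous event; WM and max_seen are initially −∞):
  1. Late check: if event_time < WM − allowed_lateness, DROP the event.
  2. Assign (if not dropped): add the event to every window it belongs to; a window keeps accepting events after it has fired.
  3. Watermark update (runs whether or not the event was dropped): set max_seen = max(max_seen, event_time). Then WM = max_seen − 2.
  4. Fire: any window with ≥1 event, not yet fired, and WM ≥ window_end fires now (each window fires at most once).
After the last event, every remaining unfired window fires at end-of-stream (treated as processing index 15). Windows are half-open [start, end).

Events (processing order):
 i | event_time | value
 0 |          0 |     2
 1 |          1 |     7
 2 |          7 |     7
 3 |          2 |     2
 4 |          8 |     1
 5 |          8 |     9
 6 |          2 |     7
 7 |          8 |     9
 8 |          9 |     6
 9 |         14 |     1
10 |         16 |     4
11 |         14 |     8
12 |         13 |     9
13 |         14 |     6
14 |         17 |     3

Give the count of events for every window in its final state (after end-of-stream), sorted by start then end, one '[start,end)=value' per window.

[0,5)=2 [7,13)=5 [13,21)=6

i=0 t=0 v=2: → [0,4); WM=-2
i=1 t=1 v=7: → [0,5); WM=-1
i=2 t=7 v=7: → [7,11); WM=5
i=3 t=2 v=2: DROP (t<5-1); WM=5
i=4 t=8 v=1: → [7,12); WM=6
i=5 t=8 v=9: → [7,12); WM=6
i=6 t=2 v=7: DROP (t<6-1); WM=6
i=7 t=8 v=9: → [7,12); WM=6
i=8 t=9 v=6: → [7,13); WM=7
i=9 t=14 v=1: → [14,18); WM=12
i=10 t=16 v=4: → [14,20); WM=14
i=11 t=14 v=8: → [14,20); WM=14
i=12 t=13 v=9: → [13,20); WM=14
i=13 t=14 v=6: → [13,20); WM=14
i=14 t=17 v=3: → [13,21); WM=15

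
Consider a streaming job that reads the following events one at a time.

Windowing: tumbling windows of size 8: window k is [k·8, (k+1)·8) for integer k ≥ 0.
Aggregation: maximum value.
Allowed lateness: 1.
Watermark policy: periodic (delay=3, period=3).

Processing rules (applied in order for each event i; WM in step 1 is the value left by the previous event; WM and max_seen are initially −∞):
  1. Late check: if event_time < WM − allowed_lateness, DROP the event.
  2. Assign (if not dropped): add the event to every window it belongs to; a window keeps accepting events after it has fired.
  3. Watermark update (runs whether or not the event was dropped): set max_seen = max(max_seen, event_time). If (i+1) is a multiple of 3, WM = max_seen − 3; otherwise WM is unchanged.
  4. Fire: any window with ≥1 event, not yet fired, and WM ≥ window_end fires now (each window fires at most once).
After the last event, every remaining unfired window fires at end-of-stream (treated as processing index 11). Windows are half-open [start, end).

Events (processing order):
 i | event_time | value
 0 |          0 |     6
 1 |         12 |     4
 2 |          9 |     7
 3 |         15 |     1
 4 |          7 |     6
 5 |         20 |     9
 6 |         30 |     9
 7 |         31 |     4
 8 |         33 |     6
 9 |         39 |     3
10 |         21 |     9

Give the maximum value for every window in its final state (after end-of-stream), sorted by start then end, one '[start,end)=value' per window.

[0,8)=6 [8,16)=7 [16,24)=9 [24,32)=9 [32,40)=6

i=0 t=0 v=6: → [0,8); WM=−∞
i=1 t=12 v=4: → [8,16); WM=−∞
i=2 t=9 v=7: → [8,16); WM=9; [0,8) fires=6
i=3 t=15 v=1: → [8,16); WM=9
i=4 t=7 v=6: DROP (t<9-1); WM=9
i=5 t=20 v=9: → [16,24); WM=17; [8,16) fires=7
i=6 t=30 v=9: → [24,32); WM=17
i=7 t=31 v=4: → [24,32); WM=17
i=8 t=33 v=6: → [32,40); WM=30; [16,24) fires=9
i=9 t=39 v=3: → [32,40); WM=30
i=10 t=21 v=9: DROP (t<30-1); WM=30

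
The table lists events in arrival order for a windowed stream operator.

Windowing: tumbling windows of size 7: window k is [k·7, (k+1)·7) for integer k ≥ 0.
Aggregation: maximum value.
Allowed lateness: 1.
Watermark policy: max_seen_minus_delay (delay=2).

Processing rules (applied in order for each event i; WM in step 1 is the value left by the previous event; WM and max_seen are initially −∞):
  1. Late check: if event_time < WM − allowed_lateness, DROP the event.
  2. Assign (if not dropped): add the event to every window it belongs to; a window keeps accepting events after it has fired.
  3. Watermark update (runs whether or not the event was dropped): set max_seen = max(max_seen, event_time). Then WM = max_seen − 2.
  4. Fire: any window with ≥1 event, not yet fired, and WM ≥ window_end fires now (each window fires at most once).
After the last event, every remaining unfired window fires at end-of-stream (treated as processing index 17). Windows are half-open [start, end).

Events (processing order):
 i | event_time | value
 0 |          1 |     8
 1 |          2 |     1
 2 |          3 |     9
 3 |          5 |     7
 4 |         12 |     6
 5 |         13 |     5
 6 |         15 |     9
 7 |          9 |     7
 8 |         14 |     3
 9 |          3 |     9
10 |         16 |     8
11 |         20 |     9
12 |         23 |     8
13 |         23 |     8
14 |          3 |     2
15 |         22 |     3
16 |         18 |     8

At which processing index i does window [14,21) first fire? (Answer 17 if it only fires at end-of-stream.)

12

i=0 t=1 v=8: → [0,7); WM=-1
i=1 t=2 v=1: → [0,7); WM=0
i=2 t=3 v=9: → [0,7); WM=1
i=3 t=5 v=7: → [0,7); WM=3
i=4 t=12 v=6: → [7,14); WM=10; [0,7) fires=9
i=5 t=13 v=5: → [7,14); WM=11
i=6 t=15 v=9: → [14,21); WM=13
i=7 t=9 v=7: DROP (t<13-1); WM=13
i=8 t=14 v=3: → [14,21); WM=13
i=9 t=3 v=9: DROP (t<13-1); WM=13
i=10 t=16 v=8: → [14,21); WM=14; [7,14) fires=6
i=11 t=20 v=9: → [14,21); WM=18
i=12 t=23 v=8: → [21,28); WM=21; [14,21) fires=9
i=13 t=23 v=8: → [21,28); WM=21
i=14 t=3 v=2: DROP (t<21-1); WM=21
i=15 t=22 v=3: → [21,28); WM=21
i=16 t=18 v=8: DROP (t<21-1); WM=21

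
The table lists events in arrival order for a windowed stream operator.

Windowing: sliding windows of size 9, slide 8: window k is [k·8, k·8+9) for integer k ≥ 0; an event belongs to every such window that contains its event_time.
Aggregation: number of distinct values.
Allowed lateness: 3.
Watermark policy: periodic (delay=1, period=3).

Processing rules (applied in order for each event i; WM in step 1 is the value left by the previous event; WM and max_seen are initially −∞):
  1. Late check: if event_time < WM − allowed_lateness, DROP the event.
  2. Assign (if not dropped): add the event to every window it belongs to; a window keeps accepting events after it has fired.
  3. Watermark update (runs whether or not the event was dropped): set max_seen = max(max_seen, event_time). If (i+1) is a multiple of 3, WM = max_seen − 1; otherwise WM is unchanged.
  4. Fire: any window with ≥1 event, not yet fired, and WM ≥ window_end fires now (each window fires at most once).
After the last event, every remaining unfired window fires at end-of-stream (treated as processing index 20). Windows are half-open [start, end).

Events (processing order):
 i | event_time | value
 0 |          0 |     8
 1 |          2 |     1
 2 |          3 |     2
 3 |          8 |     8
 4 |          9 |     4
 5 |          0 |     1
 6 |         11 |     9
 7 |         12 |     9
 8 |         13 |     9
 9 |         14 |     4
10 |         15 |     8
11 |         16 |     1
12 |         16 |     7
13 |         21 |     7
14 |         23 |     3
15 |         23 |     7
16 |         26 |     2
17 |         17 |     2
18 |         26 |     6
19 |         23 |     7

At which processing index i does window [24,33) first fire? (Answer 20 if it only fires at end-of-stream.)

i=0 t=0 v=8: → [0,9); WM=−∞
i=1 t=2 v=1: → [0,9); WM=−∞
i=2 t=3 v=2: → [0,9); WM=2
i=3 t=8 v=8: → [8,17),[0,9); WM=2
i=4 t=9 v=4: → [8,17); WM=2
i=5 t=0 v=1: → [0,9); WM=8
i=6 t=11 v=9: → [8,17); WM=8
i=7 t=12 v=9: → [8,17); WM=8
i=8 t=13 v=9: → [8,17); WM=12; [0,9) fires=3
i=9 t=14 v=4: → [8,17); WM=12
i=10 t=15 v=8: → [8,17); WM=12
i=11 t=16 v=1: → [16,25),[8,17); WM=15
i=12 t=16 v=7: → [16,25),[8,17); WM=15
i=13 t=21 v=7: → [16,25); WM=15
i=14 t=23 v=3: → [16,25); WM=22; [8,17) fires=5
i=15 t=23 v=7: → [16,25); WM=22
i=16 t=26 v=2: → [24,33); WM=22
i=17 t=17 v=2: DROP (t<22-3); WM=25; [16,25) fires=3
i=18 t=26 v=6: → [24,33); WM=25
i=19 t=23 v=7: → [16,25); WM=25

20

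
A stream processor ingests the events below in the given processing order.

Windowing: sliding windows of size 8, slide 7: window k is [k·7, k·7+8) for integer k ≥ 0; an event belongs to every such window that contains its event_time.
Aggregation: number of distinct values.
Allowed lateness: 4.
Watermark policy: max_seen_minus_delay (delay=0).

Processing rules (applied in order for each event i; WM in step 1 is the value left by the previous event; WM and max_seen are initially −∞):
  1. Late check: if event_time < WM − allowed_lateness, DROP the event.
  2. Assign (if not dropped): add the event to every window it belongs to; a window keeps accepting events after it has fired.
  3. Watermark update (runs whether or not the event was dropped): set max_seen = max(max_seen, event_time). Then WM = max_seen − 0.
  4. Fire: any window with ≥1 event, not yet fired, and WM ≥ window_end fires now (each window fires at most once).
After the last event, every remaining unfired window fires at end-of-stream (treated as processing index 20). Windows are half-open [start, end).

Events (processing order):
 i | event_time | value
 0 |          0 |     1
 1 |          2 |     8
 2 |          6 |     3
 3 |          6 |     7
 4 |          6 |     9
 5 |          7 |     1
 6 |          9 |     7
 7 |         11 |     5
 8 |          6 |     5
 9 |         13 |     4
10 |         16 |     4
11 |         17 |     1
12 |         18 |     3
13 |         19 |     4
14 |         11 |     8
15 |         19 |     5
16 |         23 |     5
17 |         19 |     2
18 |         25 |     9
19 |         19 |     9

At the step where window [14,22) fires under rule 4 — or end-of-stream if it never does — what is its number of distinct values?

4

i=0 t=0 v=1: → [0,8); WM=0
i=1 t=2 v=8: → [0,8); WM=2
i=2 t=6 v=3: → [0,8); WM=6
i=3 t=6 v=7: → [0,8); WM=6
i=4 t=6 v=9: → [0,8); WM=6
i=5 t=7 v=1: → [7,15),[0,8); WM=7
i=6 t=9 v=7: → [7,15); WM=9; [0,8) fires=5
i=7 t=11 v=5: → [7,15); WM=11
i=8 t=6 v=5: DROP (t<11-4); WM=11
i=9 t=13 v=4: → [7,15); WM=13
i=10 t=16 v=4: → [14,22); WM=16; [7,15) fires=4
i=11 t=17 v=1: → [14,22); WM=17
i=12 t=18 v=3: → [14,22); WM=18
i=13 t=19 v=4: → [14,22); WM=19
i=14 t=11 v=8: DROP (t<19-4); WM=19
i=15 t=19 v=5: → [14,22); WM=19
i=16 t=23 v=5: → [21,29); WM=23; [14,22) fires=4
i=17 t=19 v=2: → [14,22); WM=23
i=18 t=25 v=9: → [21,29); WM=25
i=19 t=19 v=9: DROP (t<25-4); WM=25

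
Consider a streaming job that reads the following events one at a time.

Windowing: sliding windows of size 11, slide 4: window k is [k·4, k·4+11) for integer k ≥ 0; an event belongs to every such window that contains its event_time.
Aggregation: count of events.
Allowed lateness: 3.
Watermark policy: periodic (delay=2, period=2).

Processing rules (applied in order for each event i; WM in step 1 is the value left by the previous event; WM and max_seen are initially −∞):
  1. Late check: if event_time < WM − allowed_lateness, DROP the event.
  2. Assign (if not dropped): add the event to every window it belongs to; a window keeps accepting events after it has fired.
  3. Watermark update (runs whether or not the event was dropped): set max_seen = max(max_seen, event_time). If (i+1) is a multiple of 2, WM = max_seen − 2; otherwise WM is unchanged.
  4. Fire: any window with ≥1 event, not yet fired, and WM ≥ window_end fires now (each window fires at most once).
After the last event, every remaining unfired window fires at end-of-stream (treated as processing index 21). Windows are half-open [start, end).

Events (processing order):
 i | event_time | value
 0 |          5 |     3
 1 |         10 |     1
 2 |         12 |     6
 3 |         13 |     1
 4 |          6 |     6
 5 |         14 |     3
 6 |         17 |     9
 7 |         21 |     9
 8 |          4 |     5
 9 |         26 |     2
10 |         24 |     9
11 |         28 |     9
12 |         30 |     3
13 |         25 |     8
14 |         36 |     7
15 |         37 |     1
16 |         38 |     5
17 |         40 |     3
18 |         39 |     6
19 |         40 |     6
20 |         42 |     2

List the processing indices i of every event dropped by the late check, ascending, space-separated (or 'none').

i=0 t=5 v=3: → [4,15),[0,11); WM=−∞
i=1 t=10 v=1: → [8,19),[4,15),[0,11); WM=8
i=2 t=12 v=6: → [12,23),[8,19),[4,15); WM=8
i=3 t=13 v=1: → [12,23),[8,19),[4,15); WM=11; [0,11) fires=2
i=4 t=6 v=6: DROP (t<11-3); WM=11
i=5 t=14 v=3: → [12,23),[8,19),[4,15); WM=12
i=6 t=17 v=9: → [16,27),[12,23),[8,19); WM=12
i=7 t=21 v=9: → [20,31),[16,27),[12,23); WM=19; [4,15) fires=5 [8,19) fires=5
i=8 t=4 v=5: DROP (t<19-3); WM=19
i=9 t=26 v=2: → [24,35),[20,31),[16,27); WM=24; [12,23) fires=5
i=10 t=24 v=9: → [24,35),[20,31),[16,27); WM=24
i=11 t=28 v=9: → [28,39),[24,35),[20,31); WM=26
i=12 t=30 v=3: → [28,39),[24,35),[20,31); WM=26
i=13 t=25 v=8: → [24,35),[20,31),[16,27); WM=28; [16,27) fires=5
i=14 t=36 v=7: → [36,47),[32,43),[28,39); WM=28
i=15 t=37 v=1: → [36,47),[32,43),[28,39); WM=35; [20,31) fires=6 [24,35) fires=5
i=16 t=38 v=5: → [36,47),[32,43),[28,39); WM=35
i=17 t=40 v=3: → [40,51),[36,47),[32,43); WM=38
i=18 t=39 v=6: → [36,47),[32,43); WM=38
i=19 t=40 v=6: → [40,51),[36,47),[32,43); WM=38
i=20 t=42 v=2: → [40,51),[36,47),[32,43); WM=38

4 8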